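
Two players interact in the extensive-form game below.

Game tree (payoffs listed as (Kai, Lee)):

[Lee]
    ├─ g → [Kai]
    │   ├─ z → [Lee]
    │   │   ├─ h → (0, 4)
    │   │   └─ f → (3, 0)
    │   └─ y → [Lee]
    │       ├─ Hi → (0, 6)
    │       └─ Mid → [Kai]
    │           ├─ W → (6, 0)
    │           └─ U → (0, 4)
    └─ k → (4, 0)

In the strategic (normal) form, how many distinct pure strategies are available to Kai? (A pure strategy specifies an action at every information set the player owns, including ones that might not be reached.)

4

Kai owns the node after g with actions {z, y} — two choices.
Kai owns the node after g-y-Mid with actions {W, U} — two choices.
A pure strategy fixes one action at each information set independently, so the count is the product 2 × 2 = 4.
(For reference, Lee has 8 pure strategies, giving a 4×8 normal-form matrix.)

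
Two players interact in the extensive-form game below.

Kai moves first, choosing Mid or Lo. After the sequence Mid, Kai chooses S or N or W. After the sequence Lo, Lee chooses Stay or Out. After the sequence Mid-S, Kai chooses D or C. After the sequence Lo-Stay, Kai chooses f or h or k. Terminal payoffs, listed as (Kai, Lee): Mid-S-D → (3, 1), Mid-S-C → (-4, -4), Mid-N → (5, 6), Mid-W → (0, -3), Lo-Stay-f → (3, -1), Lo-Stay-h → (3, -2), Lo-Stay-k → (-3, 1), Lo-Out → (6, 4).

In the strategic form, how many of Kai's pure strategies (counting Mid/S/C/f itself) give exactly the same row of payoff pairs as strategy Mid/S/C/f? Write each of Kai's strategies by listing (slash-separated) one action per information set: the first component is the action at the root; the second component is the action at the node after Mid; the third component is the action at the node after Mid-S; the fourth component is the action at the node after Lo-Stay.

3

Row for Mid/S/C/f (columns Stay, Out): (-4,-4) (-4,-4).
Under Mid/S/C/f, Kai's choice at the node after Lo-Stay can never be reached regardless of what Lee does, so varying those choices leaves every outcome unchanged.
Holding the reachable choices fixed and varying the unreachable one freely already gives 3 equivalent strategies.
No other strategy reproduces this row, so those 3 are the full class: Mid/S/C/f, Mid/S/C/h, Mid/S/C/k.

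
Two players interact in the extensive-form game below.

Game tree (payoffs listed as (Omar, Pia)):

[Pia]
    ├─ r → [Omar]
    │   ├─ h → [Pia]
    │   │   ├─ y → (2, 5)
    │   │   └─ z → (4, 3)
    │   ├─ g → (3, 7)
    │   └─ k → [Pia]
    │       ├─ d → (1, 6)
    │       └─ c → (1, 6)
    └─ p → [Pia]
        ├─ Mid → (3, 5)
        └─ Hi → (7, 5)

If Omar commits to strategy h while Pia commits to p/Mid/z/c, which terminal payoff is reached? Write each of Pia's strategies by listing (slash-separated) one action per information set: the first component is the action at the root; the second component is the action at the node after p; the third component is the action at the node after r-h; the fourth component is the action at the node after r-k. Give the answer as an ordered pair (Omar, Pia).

(3, 5)

Trace the play path from the root:
  Pia plays p
  Pia plays Mid at [p]
→ terminal payoff (3, 5).
(Omar's choice at the node after r is never reached on this path, so it doesn't affect the outcome.)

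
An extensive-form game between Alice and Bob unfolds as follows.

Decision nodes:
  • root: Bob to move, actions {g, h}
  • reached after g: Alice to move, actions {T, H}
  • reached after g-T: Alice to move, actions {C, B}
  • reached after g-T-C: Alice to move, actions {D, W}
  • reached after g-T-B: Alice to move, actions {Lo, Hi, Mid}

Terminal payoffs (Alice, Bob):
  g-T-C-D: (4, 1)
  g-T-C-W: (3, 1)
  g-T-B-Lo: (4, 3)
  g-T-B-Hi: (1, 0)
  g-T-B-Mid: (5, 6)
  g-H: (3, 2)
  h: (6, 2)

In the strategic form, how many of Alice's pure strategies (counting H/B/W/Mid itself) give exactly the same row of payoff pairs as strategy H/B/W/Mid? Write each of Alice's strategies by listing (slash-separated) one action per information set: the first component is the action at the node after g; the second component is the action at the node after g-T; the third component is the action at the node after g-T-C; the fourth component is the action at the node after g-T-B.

Row for H/B/W/Mid (columns g, h): (3,2) (6,2).
Under H/B/W/Mid, Alice's choice at the node after g-T and at the node after g-T-C and at the node after g-T-B can never be reached regardless of what Bob does, so varying those choices leaves every outcome unchanged.
Holding the reachable choices fixed and varying the unreachable ones freely already gives 2 × 2 × 3 = 12 equivalent strategies.
No other strategy reproduces this row, so those 12 are the full class: H/C/D/Lo, H/C/D/Hi, H/C/D/Mid, H/C/W/Lo, H/C/W/Hi, H/C/W/Mid, H/B/D/Lo, H/B/D/Hi, H/B/D/Mid, H/B/W/Lo, H/B/W/Hi, H/B/W/Mid.

12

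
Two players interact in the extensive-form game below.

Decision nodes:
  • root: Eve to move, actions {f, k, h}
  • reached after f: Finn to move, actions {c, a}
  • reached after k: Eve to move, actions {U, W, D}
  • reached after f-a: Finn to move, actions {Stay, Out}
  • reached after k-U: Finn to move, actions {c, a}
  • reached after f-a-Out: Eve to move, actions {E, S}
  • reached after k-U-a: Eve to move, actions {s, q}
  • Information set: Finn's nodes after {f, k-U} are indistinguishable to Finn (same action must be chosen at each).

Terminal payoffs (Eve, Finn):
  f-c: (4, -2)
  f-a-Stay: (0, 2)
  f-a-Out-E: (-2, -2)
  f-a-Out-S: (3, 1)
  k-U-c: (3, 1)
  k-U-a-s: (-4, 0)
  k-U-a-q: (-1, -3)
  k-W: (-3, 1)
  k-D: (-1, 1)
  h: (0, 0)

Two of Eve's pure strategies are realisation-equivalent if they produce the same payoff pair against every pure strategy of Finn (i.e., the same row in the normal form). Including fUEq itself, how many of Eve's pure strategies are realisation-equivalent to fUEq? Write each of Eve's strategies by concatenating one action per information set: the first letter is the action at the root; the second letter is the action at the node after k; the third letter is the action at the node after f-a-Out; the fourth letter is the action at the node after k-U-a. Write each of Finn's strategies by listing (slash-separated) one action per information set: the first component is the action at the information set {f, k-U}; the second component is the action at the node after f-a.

Row for fUEq (columns c/Stay, c/Out, a/Stay, a/Out): (4,-2) (4,-2) (0,2) (-2,-2).
Under fUEq, Eve's choice at the node after k and at the node after k-U-a can never be reached regardless of what Finn does, so varying those choices leaves every outcome unchanged.
Holding the reachable choices fixed and varying the unreachable ones freely already gives 3 × 2 = 6 equivalent strategies.
No other strategy reproduces this row, so those 6 are the full class: fUEs, fUEq, fWEs, fWEq, fDEs, fDEq.

6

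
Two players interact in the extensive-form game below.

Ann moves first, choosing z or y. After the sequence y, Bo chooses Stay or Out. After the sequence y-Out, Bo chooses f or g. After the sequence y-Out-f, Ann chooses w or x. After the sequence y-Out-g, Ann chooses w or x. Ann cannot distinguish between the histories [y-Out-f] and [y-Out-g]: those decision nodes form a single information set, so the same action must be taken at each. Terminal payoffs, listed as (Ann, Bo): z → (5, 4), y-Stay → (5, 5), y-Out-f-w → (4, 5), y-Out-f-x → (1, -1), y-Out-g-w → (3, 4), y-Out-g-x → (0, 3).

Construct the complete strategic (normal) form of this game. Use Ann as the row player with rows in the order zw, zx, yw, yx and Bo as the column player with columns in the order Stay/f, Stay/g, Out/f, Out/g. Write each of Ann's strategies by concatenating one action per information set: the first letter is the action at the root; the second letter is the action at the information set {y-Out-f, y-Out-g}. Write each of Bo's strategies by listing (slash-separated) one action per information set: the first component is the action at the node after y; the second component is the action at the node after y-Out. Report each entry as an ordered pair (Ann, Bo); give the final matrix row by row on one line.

       Stay/f   Stay/g    Out/f    Out/g
  zw    (5,4)    (5,4)    (5,4)    (5,4)
  zx    (5,4)    (5,4)    (5,4)    (5,4)
  yw    (5,5)    (5,5)    (4,5)    (3,4)
  yx    (5,5)    (5,5)   (1,-1)    (0,3)

zw: (5,4) (5,4) (5,4) (5,4) | zx: (5,4) (5,4) (5,4) (5,4) | yw: (5,5) (5,5) (4,5) (3,4) | yx: (5,5) (5,5) (1,-1) (0,3)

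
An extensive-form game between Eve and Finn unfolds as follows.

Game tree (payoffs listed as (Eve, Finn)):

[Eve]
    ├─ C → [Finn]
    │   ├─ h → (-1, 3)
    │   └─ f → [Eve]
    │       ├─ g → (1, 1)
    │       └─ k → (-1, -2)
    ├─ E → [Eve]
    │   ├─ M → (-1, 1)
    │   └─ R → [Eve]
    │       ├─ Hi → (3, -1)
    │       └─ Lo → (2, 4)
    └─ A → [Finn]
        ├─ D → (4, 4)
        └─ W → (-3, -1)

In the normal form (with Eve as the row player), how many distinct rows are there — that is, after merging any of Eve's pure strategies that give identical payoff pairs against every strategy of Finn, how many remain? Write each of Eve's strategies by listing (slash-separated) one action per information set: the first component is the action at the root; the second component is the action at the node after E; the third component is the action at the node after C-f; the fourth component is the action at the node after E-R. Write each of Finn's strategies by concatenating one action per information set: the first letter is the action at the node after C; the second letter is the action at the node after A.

6

Eve has 24 pure strategies: C/M/g/Hi, C/M/g/Lo, C/M/k/Hi, C/M/k/Lo, C/R/g/Hi, C/R/g/Lo, C/R/k/Hi, C/R/k/Lo, E/M/g/Hi, E/M/g/Lo, E/M/k/Hi, E/M/k/Lo, E/R/g/Hi, E/R/g/Lo, E/R/k/Hi, E/R/k/Lo, A/M/g/Hi, A/M/g/Lo, A/M/k/Hi, A/M/k/Lo, A/R/g/Hi, A/R/g/Lo, A/R/k/Hi, A/R/k/Lo. Columns: hD, hW, fD, fW.
{C/M/g/Hi, C/M/g/Lo, C/R/g/Hi, C/R/g/Lo} → row (-1,3) (-1,3) (1,1) (1,1)
{C/M/k/Hi, C/M/k/Lo, C/R/k/Hi, C/R/k/Lo} → row (-1,3) (-1,3) (-1,-2) (-1,-2)
{E/M/g/Hi, E/M/g/Lo, E/M/k/Hi, E/M/k/Lo} → row (-1,1) (-1,1) (-1,1) (-1,1)
{E/R/g/Hi, E/R/k/Hi} → row (3,-1) (3,-1) (3,-1) (3,-1)
{E/R/g/Lo, E/R/k/Lo} → row (2,4) (2,4) (2,4) (2,4)
{A/M/g/Hi, A/M/g/Lo, A/M/k/Hi, A/M/k/Lo, A/R/g/Hi, A/R/g/Lo, A/R/k/Hi, A/R/k/Lo} → row (4,4) (-3,-1) (4,4) (-3,-1)
That's 6 distinct rows out of 24 strategies.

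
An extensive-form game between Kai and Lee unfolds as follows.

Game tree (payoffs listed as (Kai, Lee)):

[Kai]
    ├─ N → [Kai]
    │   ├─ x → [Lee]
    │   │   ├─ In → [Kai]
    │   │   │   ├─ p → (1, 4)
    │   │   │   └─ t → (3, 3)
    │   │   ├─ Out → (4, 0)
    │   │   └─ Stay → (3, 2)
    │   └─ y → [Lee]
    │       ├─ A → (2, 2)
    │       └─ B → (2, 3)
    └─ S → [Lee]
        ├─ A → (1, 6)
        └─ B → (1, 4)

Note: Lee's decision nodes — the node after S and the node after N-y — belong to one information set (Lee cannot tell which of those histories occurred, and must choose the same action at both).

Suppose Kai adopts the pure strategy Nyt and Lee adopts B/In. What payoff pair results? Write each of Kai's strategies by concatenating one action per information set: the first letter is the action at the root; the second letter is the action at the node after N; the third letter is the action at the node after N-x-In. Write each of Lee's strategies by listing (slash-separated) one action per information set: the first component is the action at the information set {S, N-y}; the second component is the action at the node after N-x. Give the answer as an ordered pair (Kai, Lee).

(2, 3)

Trace the play path from the root:
  Kai plays N
  Kai plays y at [N]
  Lee plays B at [N-y]
→ terminal payoff (2, 3).
(Kai's choice at the node after N-x-In is never reached on this path, so it doesn't affect the outcome.)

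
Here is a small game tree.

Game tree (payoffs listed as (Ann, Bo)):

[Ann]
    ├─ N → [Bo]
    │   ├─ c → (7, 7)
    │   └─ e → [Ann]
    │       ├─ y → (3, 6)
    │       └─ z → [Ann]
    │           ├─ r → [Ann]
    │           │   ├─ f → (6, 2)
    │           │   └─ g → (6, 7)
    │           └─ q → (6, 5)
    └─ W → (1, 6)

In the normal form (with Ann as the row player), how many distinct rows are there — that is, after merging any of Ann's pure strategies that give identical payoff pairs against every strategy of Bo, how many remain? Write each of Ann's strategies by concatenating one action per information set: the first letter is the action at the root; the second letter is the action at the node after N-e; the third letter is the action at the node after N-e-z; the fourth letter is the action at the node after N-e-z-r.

5

Ann has 16 pure strategies: Nyrf, Nyrg, Nyqf, Nyqg, Nzrf, Nzrg, Nzqf, Nzqg, Wyrf, Wyrg, Wyqf, Wyqg, Wzrf, Wzrg, Wzqf, Wzqg. Columns: c, e.
{Nyrf, Nyrg, Nyqf, Nyqg} → row (7,7) (3,6)
{Nzrf} → row (7,7) (6,2)
{Nzrg} → row (7,7) (6,7)
{Nzqf, Nzqg} → row (7,7) (6,5)
{Wyrf, Wyrg, Wyqf, Wyqg, Wzrf, Wzrg, Wzqf, Wzqg} → row (1,6) (1,6)
That's 5 distinct rows out of 16 strategies.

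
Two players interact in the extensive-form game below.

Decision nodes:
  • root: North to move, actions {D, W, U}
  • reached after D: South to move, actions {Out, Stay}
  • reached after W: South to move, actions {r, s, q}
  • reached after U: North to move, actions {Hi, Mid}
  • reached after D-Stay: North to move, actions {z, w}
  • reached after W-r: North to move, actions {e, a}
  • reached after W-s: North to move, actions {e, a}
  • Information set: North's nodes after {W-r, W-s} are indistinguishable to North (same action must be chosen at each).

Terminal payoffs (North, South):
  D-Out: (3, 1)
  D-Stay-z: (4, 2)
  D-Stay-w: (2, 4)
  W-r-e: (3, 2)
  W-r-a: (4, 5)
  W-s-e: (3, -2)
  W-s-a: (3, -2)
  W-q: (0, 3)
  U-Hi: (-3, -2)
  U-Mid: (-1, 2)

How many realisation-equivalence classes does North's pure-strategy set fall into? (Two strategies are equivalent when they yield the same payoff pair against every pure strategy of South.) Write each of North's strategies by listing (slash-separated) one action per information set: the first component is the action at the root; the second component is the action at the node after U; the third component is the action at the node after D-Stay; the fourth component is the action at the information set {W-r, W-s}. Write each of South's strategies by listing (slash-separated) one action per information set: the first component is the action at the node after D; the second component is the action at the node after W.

6

North has 24 pure strategies: D/Hi/z/e, D/Hi/z/a, D/Hi/w/e, D/Hi/w/a, D/Mid/z/e, D/Mid/z/a, D/Mid/w/e, D/Mid/w/a, W/Hi/z/e, W/Hi/z/a, W/Hi/w/e, W/Hi/w/a, W/Mid/z/e, W/Mid/z/a, W/Mid/w/e, W/Mid/w/a, U/Hi/z/e, U/Hi/z/a, U/Hi/w/e, U/Hi/w/a, U/Mid/z/e, U/Mid/z/a, U/Mid/w/e, U/Mid/w/a. Columns: Out/r, Out/s, Out/q, Stay/r, Stay/s, Stay/q.
{D/Hi/z/e, D/Hi/z/a, D/Mid/z/e, D/Mid/z/a} → row (3,1) (3,1) (3,1) (4,2) (4,2) (4,2)
{D/Hi/w/e, D/Hi/w/a, D/Mid/w/e, D/Mid/w/a} → row (3,1) (3,1) (3,1) (2,4) (2,4) (2,4)
{W/Hi/z/e, W/Hi/w/e, W/Mid/z/e, W/Mid/w/e} → row (3,2) (3,-2) (0,3) (3,2) (3,-2) (0,3)
{W/Hi/z/a, W/Hi/w/a, W/Mid/z/a, W/Mid/w/a} → row (4,5) (3,-2) (0,3) (4,5) (3,-2) (0,3)
{U/Hi/z/e, U/Hi/z/a, U/Hi/w/e, U/Hi/w/a} → row (-3,-2) (-3,-2) (-3,-2) (-3,-2) (-3,-2) (-3,-2)
{U/Mid/z/e, U/Mid/z/a, U/Mid/w/e, U/Mid/w/a} → row (-1,2) (-1,2) (-1,2) (-1,2) (-1,2) (-1,2)
That's 6 distinct rows out of 24 strategies.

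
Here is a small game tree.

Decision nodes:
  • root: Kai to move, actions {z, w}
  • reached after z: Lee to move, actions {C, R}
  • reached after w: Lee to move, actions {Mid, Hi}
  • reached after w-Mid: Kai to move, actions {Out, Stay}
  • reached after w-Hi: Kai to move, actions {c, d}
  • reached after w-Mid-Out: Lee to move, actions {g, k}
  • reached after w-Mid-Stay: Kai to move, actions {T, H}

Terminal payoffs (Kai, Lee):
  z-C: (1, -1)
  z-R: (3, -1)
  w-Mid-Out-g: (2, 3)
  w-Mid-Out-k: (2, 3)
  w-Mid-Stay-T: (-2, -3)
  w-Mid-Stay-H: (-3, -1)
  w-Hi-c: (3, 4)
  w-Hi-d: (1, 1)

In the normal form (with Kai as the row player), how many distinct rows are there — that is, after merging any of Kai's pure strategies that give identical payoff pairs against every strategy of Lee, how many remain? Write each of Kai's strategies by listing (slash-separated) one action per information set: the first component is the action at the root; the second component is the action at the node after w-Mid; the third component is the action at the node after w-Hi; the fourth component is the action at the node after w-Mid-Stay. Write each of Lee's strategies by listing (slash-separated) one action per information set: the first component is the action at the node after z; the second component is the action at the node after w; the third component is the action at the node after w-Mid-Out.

Kai has 16 pure strategies: z/Out/c/T, z/Out/c/H, z/Out/d/T, z/Out/d/H, z/Stay/c/T, z/Stay/c/H, z/Stay/d/T, z/Stay/d/H, w/Out/c/T, w/Out/c/H, w/Out/d/T, w/Out/d/H, w/Stay/c/T, w/Stay/c/H, w/Stay/d/T, w/Stay/d/H. Columns: C/Mid/g, C/Mid/k, C/Hi/g, C/Hi/k, R/Mid/g, R/Mid/k, R/Hi/g, R/Hi/k.
{z/Out/c/T, z/Out/c/H, z/Out/d/T, z/Out/d/H, z/Stay/c/T, z/Stay/c/H, z/Stay/d/T, z/Stay/d/H} → row (1,-1) (1,-1) (1,-1) (1,-1) (3,-1) (3,-1) (3,-1) (3,-1)
{w/Out/c/T, w/Out/c/H} → row (2,3) (2,3) (3,4) (3,4) (2,3) (2,3) (3,4) (3,4)
{w/Out/d/T, w/Out/d/H} → row (2,3) (2,3) (1,1) (1,1) (2,3) (2,3) (1,1) (1,1)
{w/Stay/c/T} → row (-2,-3) (-2,-3) (3,4) (3,4) (-2,-3) (-2,-3) (3,4) (3,4)
{w/Stay/c/H} → row (-3,-1) (-3,-1) (3,4) (3,4) (-3,-1) (-3,-1) (3,4) (3,4)
{w/Stay/d/T} → row (-2,-3) (-2,-3) (1,1) (1,1) (-2,-3) (-2,-3) (1,1) (1,1)
{w/Stay/d/H} → row (-3,-1) (-3,-1) (1,1) (1,1) (-3,-1) (-3,-1) (1,1) (1,1)
That's 7 distinct rows out of 16 strategies.

7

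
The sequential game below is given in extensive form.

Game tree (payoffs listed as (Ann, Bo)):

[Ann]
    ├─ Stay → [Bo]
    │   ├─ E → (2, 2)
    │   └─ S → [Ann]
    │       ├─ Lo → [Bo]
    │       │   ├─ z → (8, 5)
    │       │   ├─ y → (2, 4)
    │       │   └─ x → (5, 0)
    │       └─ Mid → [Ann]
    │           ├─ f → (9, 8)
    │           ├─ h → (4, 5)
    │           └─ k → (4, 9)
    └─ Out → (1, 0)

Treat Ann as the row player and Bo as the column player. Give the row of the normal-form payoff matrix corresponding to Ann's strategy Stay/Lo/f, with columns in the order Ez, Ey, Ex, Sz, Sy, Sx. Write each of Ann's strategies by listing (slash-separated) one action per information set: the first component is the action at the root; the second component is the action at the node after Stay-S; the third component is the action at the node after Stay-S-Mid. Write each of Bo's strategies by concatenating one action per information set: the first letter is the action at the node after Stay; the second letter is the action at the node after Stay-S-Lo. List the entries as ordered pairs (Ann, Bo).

vs Ez: Ann plays Stay → Bo plays E at [Stay] → (2, 2)
vs Ey: Ann plays Stay → Bo plays E at [Stay] → (2, 2)
vs Ex: Ann plays Stay → Bo plays E at [Stay] → (2, 2)
vs Sz: Ann plays Stay → Bo plays S at [Stay] → Ann plays Lo at [Stay-S] → Bo plays z at [Stay-S-Lo] → (8, 5)
vs Sy: Ann plays Stay → Bo plays S at [Stay] → Ann plays Lo at [Stay-S] → Bo plays y at [Stay-S-Lo] → (2, 4)
vs Sx: Ann plays Stay → Bo plays S at [Stay] → Ann plays Lo at [Stay-S] → Bo plays x at [Stay-S-Lo] → (5, 0)

(2,2) (2,2) (2,2) (8,5) (2,4) (5,0)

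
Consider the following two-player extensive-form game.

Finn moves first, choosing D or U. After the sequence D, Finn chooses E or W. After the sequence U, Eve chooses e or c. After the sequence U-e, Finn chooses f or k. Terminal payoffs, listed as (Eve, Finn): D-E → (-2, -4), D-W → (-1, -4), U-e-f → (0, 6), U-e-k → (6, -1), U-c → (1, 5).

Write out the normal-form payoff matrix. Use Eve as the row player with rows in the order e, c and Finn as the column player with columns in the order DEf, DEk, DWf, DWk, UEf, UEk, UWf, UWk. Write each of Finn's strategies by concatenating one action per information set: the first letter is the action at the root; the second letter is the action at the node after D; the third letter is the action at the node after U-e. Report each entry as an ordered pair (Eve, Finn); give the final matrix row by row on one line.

e: (-2,-4) (-2,-4) (-1,-4) (-1,-4) (0,6) (6,-1) (0,6) (6,-1) | c: (-2,-4) (-2,-4) (-1,-4) (-1,-4) (1,5) (1,5) (1,5) (1,5)

Row e: DEf→(-2,-4), DEk→(-2,-4), DWf→(-1,-4), DWk→(-1,-4), UEf→(0,6), UEk→(6,-1), UWf→(0,6), UWk→(6,-1)
Row c: DEf→(-2,-4), DEk→(-2,-4), DWf→(-1,-4), DWk→(-1,-4), UEf→(1,5), UEk→(1,5), UWf→(1,5), UWk→(1,5)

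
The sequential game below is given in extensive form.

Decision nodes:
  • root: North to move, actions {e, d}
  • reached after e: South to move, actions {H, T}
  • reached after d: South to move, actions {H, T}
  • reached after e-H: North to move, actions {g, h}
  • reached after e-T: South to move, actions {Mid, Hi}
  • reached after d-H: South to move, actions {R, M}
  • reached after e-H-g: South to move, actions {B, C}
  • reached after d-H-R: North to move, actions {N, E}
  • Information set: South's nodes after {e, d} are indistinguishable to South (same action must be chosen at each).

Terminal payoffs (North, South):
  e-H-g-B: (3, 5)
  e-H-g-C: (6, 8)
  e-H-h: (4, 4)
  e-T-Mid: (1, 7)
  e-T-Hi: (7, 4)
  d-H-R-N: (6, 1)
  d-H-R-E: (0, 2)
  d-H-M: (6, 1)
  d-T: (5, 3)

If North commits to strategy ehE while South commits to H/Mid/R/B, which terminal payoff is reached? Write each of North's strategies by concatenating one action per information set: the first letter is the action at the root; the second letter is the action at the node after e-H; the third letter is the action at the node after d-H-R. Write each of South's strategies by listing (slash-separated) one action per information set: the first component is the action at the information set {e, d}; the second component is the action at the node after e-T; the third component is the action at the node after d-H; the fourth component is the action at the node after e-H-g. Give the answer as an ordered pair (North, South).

Trace the play path from the root:
  North plays e
  South plays H at [e]
  North plays h at [e-H]
→ terminal payoff (4, 4).
(North's choice at the node after d-H-R is never reached on this path, so it doesn't affect the outcome.)

(4, 4)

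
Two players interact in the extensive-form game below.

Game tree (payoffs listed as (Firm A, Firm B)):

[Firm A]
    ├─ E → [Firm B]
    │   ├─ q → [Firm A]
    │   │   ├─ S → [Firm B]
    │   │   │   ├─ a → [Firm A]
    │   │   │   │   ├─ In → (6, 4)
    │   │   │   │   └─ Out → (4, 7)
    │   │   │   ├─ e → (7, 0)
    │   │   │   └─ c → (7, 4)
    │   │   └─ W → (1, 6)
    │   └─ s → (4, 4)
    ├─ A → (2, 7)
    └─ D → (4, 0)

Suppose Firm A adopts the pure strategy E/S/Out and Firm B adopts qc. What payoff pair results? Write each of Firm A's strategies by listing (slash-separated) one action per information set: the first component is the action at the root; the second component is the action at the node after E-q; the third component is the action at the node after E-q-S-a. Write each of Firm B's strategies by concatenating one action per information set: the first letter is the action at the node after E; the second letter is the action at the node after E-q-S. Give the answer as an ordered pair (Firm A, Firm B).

Trace the play path from the root:
  Firm A plays E
  Firm B plays q at [E]
  Firm A plays S at [E-q]
  Firm B plays c at [E-q-S]
→ terminal payoff (7, 4).
(Firm A's choice at the node after E-q-S-a is never reached on this path, so it doesn't affect the outcome.)

(7, 4)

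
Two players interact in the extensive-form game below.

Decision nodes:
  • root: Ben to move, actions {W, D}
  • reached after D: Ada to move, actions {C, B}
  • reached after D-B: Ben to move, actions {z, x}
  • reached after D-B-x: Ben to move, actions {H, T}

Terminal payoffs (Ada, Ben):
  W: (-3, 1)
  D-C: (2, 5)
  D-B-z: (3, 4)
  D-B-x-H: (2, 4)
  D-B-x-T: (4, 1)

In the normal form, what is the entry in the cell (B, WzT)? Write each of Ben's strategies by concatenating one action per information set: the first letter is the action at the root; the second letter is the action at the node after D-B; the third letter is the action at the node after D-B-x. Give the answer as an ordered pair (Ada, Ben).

Trace the play path from the root:
  Ben plays W
→ terminal payoff (-3, 1).
(Ada's choice at the node after D is never reached on this path, so it doesn't affect the outcome.)

(-3, 1)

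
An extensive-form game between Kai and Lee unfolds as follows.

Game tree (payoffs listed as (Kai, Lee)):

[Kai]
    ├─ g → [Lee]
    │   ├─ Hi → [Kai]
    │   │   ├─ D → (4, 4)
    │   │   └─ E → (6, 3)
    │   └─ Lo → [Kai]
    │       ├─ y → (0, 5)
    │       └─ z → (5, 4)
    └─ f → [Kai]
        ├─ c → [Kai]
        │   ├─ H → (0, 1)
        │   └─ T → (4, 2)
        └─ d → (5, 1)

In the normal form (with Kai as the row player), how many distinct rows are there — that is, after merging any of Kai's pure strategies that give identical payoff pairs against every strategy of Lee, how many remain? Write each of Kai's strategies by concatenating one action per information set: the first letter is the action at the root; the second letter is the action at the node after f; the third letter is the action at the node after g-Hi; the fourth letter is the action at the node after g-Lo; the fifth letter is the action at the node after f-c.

7

Kai has 32 pure strategies: gcDyH, gcDyT, gcDzH, gcDzT, gcEyH, gcEyT, gcEzH, gcEzT, gdDyH, gdDyT, gdDzH, gdDzT, gdEyH, gdEyT, gdEzH, gdEzT, fcDyH, fcDyT, fcDzH, fcDzT, fcEyH, fcEyT, fcEzH, fcEzT, fdDyH, fdDyT, fdDzH, fdDzT, fdEyH, fdEyT, fdEzH, fdEzT. Columns: Hi, Lo.
{gcDyH, gcDyT, gdDyH, gdDyT} → row (4,4) (0,5)
{gcDzH, gcDzT, gdDzH, gdDzT} → row (4,4) (5,4)
{gcEyH, gcEyT, gdEyH, gdEyT} → row (6,3) (0,5)
{gcEzH, gcEzT, gdEzH, gdEzT} → row (6,3) (5,4)
{fcDyH, fcDzH, fcEyH, fcEzH} → row (0,1) (0,1)
{fcDyT, fcDzT, fcEyT, fcEzT} → row (4,2) (4,2)
{fdDyH, fdDyT, fdDzH, fdDzT, fdEyH, fdEyT, fdEzH, fdEzT} → row (5,1) (5,1)
That's 7 distinct rows out of 32 strategies.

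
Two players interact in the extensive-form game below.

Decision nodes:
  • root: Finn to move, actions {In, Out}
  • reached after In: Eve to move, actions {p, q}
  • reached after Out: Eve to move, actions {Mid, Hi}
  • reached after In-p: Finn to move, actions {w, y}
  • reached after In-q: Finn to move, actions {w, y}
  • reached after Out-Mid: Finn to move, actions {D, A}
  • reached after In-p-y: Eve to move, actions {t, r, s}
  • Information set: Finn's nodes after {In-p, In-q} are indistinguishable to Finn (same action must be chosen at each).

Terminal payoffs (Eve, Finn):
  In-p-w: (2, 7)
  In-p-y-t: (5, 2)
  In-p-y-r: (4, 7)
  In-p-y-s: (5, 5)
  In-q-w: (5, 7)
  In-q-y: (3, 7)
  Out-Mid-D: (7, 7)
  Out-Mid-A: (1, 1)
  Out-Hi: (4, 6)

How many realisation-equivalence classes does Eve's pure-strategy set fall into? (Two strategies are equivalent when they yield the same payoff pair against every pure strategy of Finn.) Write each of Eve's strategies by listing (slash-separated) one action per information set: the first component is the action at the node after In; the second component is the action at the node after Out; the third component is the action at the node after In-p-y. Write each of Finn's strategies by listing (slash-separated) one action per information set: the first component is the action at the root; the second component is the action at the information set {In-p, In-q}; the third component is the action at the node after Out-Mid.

Eve has 12 pure strategies: p/Mid/t, p/Mid/r, p/Mid/s, p/Hi/t, p/Hi/r, p/Hi/s, q/Mid/t, q/Mid/r, q/Mid/s, q/Hi/t, q/Hi/r, q/Hi/s. Columns: In/w/D, In/w/A, In/y/D, In/y/A, Out/w/D, Out/w/A, Out/y/D, Out/y/A.
{p/Mid/t} → row (2,7) (2,7) (5,2) (5,2) (7,7) (1,1) (7,7) (1,1)
{p/Mid/r} → row (2,7) (2,7) (4,7) (4,7) (7,7) (1,1) (7,7) (1,1)
{p/Mid/s} → row (2,7) (2,7) (5,5) (5,5) (7,7) (1,1) (7,7) (1,1)
{p/Hi/t} → row (2,7) (2,7) (5,2) (5,2) (4,6) (4,6) (4,6) (4,6)
{p/Hi/r} → row (2,7) (2,7) (4,7) (4,7) (4,6) (4,6) (4,6) (4,6)
{p/Hi/s} → row (2,7) (2,7) (5,5) (5,5) (4,6) (4,6) (4,6) (4,6)
{q/Mid/t, q/Mid/r, q/Mid/s} → row (5,7) (5,7) (3,7) (3,7) (7,7) (1,1) (7,7) (1,1)
{q/Hi/t, q/Hi/r, q/Hi/s} → row (5,7) (5,7) (3,7) (3,7) (4,6) (4,6) (4,6) (4,6)
That's 8 distinct rows out of 12 strategies.

8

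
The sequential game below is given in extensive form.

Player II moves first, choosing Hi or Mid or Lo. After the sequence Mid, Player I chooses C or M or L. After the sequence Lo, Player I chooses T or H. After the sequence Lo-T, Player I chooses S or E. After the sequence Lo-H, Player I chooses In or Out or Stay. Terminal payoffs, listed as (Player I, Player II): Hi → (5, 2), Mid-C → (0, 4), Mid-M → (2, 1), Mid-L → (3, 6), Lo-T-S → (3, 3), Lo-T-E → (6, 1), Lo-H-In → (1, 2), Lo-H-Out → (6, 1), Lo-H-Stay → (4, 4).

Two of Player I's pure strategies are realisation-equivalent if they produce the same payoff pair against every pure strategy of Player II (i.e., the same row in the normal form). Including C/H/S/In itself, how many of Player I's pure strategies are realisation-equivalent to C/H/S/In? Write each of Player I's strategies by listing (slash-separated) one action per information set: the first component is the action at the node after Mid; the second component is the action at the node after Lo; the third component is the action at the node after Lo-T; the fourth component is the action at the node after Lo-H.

2

Row for C/H/S/In (columns Hi, Mid, Lo): (5,2) (0,4) (1,2).
Under C/H/S/In, Player I's choice at the node after Lo-T can never be reached regardless of what Player II does, so varying those choices leaves every outcome unchanged.
Holding the reachable choices fixed and varying the unreachable one freely already gives 2 equivalent strategies.
No other strategy reproduces this row, so those 2 are the full class: C/H/S/In, C/H/E/In.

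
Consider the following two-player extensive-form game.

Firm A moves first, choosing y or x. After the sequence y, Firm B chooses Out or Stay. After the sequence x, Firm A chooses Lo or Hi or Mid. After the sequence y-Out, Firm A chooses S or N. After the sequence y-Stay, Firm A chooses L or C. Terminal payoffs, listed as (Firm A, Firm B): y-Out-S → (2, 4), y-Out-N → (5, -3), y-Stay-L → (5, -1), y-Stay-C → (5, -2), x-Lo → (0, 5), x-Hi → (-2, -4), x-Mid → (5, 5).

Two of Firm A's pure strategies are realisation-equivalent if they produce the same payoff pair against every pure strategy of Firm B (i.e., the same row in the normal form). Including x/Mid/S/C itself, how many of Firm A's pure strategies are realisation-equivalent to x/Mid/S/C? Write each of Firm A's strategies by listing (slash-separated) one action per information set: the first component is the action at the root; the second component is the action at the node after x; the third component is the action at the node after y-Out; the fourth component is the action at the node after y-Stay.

4

Row for x/Mid/S/C (columns Out, Stay): (5,5) (5,5).
Under x/Mid/S/C, Firm A's choice at the node after y-Out and at the node after y-Stay can never be reached regardless of what Firm B does, so varying those choices leaves every outcome unchanged.
Holding the reachable choices fixed and varying the unreachable ones freely already gives 2 × 2 = 4 equivalent strategies.
No other strategy reproduces this row, so those 4 are the full class: x/Mid/S/L, x/Mid/S/C, x/Mid/N/L, x/Mid/N/C.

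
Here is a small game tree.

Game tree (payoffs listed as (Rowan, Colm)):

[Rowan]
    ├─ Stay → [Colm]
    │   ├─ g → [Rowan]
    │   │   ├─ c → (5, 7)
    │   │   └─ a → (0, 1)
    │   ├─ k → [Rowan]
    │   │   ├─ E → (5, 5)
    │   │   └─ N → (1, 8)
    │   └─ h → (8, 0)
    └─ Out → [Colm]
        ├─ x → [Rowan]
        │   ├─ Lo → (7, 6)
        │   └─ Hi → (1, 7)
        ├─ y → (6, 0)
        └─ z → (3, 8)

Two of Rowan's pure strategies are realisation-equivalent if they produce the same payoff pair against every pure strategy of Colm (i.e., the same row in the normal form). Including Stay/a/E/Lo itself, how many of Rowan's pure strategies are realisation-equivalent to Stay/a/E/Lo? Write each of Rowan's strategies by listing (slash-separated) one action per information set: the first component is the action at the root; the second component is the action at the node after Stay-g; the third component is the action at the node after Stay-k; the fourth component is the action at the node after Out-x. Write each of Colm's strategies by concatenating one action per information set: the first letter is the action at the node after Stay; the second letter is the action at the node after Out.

Row for Stay/a/E/Lo (columns gx, gy, gz, kx, ky, kz, hx, hy, hz): (0,1) (0,1) (0,1) (5,5) (5,5) (5,5) (8,0) (8,0) (8,0).
Under Stay/a/E/Lo, Rowan's choice at the node after Out-x can never be reached regardless of what Colm does, so varying those choices leaves every outcome unchanged.
Holding the reachable choices fixed and varying the unreachable one freely already gives 2 equivalent strategies.
No other strategy reproduces this row, so those 2 are the full class: Stay/a/E/Lo, Stay/a/E/Hi.

2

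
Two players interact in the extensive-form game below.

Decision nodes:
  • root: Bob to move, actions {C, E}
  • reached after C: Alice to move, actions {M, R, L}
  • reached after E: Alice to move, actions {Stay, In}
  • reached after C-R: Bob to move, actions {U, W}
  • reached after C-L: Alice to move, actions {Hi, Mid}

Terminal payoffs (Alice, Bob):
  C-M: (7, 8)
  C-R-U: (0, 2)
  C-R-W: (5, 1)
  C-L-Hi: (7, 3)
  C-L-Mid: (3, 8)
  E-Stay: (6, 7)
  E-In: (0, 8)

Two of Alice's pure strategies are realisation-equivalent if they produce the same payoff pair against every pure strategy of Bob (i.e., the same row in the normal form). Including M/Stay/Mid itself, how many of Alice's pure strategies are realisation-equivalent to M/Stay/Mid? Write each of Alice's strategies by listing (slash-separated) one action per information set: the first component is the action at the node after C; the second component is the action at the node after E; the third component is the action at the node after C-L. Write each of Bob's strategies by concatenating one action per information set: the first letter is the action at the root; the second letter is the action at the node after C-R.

Row for M/Stay/Mid (columns CU, CW, EU, EW): (7,8) (7,8) (6,7) (6,7).
Under M/Stay/Mid, Alice's choice at the node after C-L can never be reached regardless of what Bob does, so varying those choices leaves every outcome unchanged.
Holding the reachable choices fixed and varying the unreachable one freely already gives 2 equivalent strategies.
No other strategy reproduces this row, so those 2 are the full class: M/Stay/Hi, M/Stay/Mid.

2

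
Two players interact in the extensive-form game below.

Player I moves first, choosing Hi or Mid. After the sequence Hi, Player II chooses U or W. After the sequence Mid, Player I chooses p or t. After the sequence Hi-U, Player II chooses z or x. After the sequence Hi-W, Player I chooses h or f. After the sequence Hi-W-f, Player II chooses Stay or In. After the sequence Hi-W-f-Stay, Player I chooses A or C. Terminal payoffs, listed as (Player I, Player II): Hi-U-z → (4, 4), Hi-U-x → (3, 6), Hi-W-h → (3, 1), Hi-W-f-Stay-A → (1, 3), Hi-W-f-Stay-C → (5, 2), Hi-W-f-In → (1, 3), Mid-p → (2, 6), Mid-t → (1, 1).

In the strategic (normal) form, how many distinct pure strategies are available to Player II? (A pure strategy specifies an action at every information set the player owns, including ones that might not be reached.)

Player II owns the node after Hi with actions {U, W} — two choices.
Player II owns the node after Hi-U with actions {z, x} — two choices.
Player II owns the node after Hi-W-f with actions {Stay, In} — two choices.
A pure strategy fixes one action at each information set independently, so the count is the product 2 × 2 × 2 = 8.
(For reference, Player I has 16 pure strategies, giving a 8×16 normal-form matrix.)

8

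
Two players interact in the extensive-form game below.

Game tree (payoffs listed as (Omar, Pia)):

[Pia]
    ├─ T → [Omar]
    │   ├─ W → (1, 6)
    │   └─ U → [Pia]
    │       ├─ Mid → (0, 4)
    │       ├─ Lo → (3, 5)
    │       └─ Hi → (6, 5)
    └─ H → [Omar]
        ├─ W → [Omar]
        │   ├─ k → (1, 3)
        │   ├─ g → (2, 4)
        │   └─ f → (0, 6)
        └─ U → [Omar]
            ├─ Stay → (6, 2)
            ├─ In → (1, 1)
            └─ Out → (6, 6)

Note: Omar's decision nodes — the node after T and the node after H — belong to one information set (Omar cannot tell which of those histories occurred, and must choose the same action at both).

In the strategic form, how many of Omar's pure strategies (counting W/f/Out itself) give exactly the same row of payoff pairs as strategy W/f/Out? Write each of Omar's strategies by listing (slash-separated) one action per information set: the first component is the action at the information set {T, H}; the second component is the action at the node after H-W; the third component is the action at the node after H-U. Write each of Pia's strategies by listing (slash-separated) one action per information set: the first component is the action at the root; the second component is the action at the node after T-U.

Row for W/f/Out (columns T/Mid, T/Lo, T/Hi, H/Mid, H/Lo, H/Hi): (1,6) (1,6) (1,6) (0,6) (0,6) (0,6).
Under W/f/Out, Omar's choice at the node after H-U can never be reached regardless of what Pia does, so varying those choices leaves every outcome unchanged.
Holding the reachable choices fixed and varying the unreachable one freely already gives 3 equivalent strategies.
No other strategy reproduces this row, so those 3 are the full class: W/f/Stay, W/f/In, W/f/Out.

3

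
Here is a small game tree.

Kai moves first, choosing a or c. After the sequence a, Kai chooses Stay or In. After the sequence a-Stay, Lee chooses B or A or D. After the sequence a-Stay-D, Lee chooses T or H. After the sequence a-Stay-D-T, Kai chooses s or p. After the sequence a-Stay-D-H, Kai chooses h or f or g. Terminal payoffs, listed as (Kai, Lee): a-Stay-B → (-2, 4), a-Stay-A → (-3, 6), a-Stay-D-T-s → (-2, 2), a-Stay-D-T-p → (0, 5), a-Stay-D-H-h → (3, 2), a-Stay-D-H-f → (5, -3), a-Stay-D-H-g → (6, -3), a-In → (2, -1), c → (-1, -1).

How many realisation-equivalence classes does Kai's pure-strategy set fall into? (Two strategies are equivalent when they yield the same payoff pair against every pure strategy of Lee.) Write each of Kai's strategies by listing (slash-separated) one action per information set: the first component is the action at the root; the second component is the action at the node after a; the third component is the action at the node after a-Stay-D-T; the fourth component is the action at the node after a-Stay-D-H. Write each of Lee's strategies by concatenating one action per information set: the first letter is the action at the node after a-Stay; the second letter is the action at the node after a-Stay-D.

8

Kai has 24 pure strategies: a/Stay/s/h, a/Stay/s/f, a/Stay/s/g, a/Stay/p/h, a/Stay/p/f, a/Stay/p/g, a/In/s/h, a/In/s/f, a/In/s/g, a/In/p/h, a/In/p/f, a/In/p/g, c/Stay/s/h, c/Stay/s/f, c/Stay/s/g, c/Stay/p/h, c/Stay/p/f, c/Stay/p/g, c/In/s/h, c/In/s/f, c/In/s/g, c/In/p/h, c/In/p/f, c/In/p/g. Columns: BT, BH, AT, AH, DT, DH.
{a/Stay/s/h} → row (-2,4) (-2,4) (-3,6) (-3,6) (-2,2) (3,2)
{a/Stay/s/f} → row (-2,4) (-2,4) (-3,6) (-3,6) (-2,2) (5,-3)
{a/Stay/s/g} → row (-2,4) (-2,4) (-3,6) (-3,6) (-2,2) (6,-3)
{a/Stay/p/h} → row (-2,4) (-2,4) (-3,6) (-3,6) (0,5) (3,2)
{a/Stay/p/f} → row (-2,4) (-2,4) (-3,6) (-3,6) (0,5) (5,-3)
{a/Stay/p/g} → row (-2,4) (-2,4) (-3,6) (-3,6) (0,5) (6,-3)
{a/In/s/h, a/In/s/f, a/In/s/g, a/In/p/h, a/In/p/f, a/In/p/g} → row (2,-1) (2,-1) (2,-1) (2,-1) (2,-1) (2,-1)
{c/Stay/s/h, c/Stay/s/f, c/Stay/s/g, c/Stay/p/h, c/Stay/p/f, c/Stay/p/g, c/In/s/h, c/In/s/f, c/In/s/g, c/In/p/h, c/In/p/f, c/In/p/g} → row (-1,-1) (-1,-1) (-1,-1) (-1,-1) (-1,-1) (-1,-1)
That's 8 distinct rows out of 24 strategies.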